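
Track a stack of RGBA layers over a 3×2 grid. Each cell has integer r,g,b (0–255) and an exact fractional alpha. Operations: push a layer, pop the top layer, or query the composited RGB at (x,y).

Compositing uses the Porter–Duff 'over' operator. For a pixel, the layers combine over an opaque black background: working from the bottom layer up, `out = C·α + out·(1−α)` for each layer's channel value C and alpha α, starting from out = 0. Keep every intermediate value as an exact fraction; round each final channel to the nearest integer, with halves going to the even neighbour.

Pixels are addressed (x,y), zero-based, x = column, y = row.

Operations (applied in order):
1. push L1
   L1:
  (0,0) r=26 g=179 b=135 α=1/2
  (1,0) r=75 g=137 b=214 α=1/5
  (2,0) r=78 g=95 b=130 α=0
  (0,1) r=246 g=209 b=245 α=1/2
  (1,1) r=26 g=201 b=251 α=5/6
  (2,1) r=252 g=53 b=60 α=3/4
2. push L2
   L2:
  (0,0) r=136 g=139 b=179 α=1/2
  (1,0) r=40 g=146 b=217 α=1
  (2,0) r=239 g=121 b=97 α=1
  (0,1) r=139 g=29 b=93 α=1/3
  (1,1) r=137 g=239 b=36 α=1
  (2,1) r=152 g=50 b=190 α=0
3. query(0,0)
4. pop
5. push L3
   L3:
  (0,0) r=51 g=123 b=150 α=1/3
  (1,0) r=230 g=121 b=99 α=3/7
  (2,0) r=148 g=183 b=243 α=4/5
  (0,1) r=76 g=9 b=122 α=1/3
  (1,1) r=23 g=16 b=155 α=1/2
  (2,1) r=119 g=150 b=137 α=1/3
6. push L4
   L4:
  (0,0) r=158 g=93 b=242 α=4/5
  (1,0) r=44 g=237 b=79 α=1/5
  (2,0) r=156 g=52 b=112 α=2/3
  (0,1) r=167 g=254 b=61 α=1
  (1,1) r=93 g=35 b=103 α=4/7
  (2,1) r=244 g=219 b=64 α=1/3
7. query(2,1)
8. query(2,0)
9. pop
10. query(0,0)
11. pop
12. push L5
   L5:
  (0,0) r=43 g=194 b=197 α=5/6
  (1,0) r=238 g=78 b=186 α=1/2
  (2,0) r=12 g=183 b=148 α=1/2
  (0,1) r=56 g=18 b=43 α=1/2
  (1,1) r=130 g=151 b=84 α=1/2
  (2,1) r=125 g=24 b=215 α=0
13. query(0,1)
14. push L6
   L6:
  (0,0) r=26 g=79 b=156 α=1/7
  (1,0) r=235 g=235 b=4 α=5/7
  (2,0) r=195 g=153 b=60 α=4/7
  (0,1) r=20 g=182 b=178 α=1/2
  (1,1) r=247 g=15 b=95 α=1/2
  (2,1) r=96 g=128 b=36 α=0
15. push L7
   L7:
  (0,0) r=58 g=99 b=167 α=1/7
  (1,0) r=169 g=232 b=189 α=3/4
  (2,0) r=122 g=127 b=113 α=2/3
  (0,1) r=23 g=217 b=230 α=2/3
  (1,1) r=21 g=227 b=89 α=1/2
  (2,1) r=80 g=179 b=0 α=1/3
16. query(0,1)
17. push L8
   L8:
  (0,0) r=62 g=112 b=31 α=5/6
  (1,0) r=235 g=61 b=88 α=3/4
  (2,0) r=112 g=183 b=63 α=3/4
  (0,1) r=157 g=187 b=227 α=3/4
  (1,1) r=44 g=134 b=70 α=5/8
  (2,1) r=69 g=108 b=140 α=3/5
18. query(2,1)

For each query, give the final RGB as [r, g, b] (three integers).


query (0,0) [L1,L2] — begin 0,0,0
after L1 α=1/2: [13, 179/2, 135/2]
after L2 α=1/2: [149/2, 457/4, 493/4]
→ [74, 114, 123]

query (2,1) [L1,L3,L4] — begin 0,0,0
+L1 (α=3/4) → [189, 159/4, 45]
+L3 (α=1/3) → [497/3, 153/2, 227/3]
+L4 (α=1/3) → [1726/9, 124, 646/9]
→ [192, 124, 72]

(2,0) stack=L1,L3,L4; from [0,0,0]:
L1 α=0: [0, 0, 0]
L3 α=4/5: [592/5, 732/5, 972/5]
L4 α=2/3: [2152/15, 1252/15, 2092/15]
→ [143, 83, 139]

(0,0) stack=L1,L3; from [0,0,0]:
+L1 (α=1/2) → [13, 179/2, 135/2]
+L3 (α=1/3) → [77/3, 302/3, 95]
rounded: [26, 101, 95]

query (0,1) [L1,L5] — begin 0,0,0
after L1 α=1/2: [123, 209/2, 245/2]
after L5 α=1/2: [179/2, 245/4, 331/4]
= [90, 61, 83]

at x=0,y=1 over L1,L5,L6,L7:
L1 α=1/2: [123, 209/2, 245/2]
L5 α=1/2: [179/2, 245/4, 331/4]
L6 α=1/2: [219/4, 973/8, 1043/8]
L7 α=2/3: [403/12, 4445/24, 4723/24]
= [34, 185, 197]

query (2,1) [L1,L5,L6,L7,L8] — begin 0,0,0
after L1 α=3/4: [189, 159/4, 45]
after L5 α=0: [189, 159/4, 45]
after L6 α=0: [189, 159/4, 45]
after L7 α=1/3: [458/3, 517/6, 30]
after L8 α=3/5: [1537/15, 1489/15, 96]
= [102, 99, 96]


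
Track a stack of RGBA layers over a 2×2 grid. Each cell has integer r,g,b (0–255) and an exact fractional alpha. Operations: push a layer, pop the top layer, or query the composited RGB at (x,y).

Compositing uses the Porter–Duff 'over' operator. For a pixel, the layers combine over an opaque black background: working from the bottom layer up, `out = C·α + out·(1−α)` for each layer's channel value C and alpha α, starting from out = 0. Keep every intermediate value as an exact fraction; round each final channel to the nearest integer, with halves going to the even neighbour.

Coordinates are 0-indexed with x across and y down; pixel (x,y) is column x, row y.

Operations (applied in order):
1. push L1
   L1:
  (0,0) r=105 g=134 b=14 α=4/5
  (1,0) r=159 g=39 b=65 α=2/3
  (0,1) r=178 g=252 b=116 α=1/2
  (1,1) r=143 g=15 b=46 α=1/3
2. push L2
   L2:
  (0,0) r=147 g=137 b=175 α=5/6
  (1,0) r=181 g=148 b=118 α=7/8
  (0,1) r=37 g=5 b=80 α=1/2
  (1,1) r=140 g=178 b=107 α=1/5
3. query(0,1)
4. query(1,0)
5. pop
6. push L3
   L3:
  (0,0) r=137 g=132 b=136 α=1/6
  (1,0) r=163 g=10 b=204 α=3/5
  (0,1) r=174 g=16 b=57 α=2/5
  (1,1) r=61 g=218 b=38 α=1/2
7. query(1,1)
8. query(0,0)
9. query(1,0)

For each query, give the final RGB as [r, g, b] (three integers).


at x=0,y=1 over L1,L2:
+L1 (α=1/2) → [89, 126, 58]
+L2 (α=1/2) → [63, 131/2, 69]
rounded: [63, 66, 69]

at x=1,y=0 over L1,L2:
+L1 (α=2/3) → [106, 26, 130/3]
+L2 (α=7/8) → [1373/8, 531/4, 326/3]
→ [172, 133, 109]

at x=1,y=1 over L1,L3:
L1 α=1/3: [143/3, 5, 46/3]
L3 α=1/2: [163/3, 223/2, 80/3]
= [54, 112, 27]

at x=0,y=0 over L1,L3:
L1 α=4/5: [84, 536/5, 56/5]
L3 α=1/6: [557/6, 334/3, 32]
→ [93, 111, 32]

at x=1,y=0 over L1,L3:
+L1 (α=2/3) → [106, 26, 130/3]
+L3 (α=3/5) → [701/5, 82/5, 2096/15]
→ [140, 16, 140]


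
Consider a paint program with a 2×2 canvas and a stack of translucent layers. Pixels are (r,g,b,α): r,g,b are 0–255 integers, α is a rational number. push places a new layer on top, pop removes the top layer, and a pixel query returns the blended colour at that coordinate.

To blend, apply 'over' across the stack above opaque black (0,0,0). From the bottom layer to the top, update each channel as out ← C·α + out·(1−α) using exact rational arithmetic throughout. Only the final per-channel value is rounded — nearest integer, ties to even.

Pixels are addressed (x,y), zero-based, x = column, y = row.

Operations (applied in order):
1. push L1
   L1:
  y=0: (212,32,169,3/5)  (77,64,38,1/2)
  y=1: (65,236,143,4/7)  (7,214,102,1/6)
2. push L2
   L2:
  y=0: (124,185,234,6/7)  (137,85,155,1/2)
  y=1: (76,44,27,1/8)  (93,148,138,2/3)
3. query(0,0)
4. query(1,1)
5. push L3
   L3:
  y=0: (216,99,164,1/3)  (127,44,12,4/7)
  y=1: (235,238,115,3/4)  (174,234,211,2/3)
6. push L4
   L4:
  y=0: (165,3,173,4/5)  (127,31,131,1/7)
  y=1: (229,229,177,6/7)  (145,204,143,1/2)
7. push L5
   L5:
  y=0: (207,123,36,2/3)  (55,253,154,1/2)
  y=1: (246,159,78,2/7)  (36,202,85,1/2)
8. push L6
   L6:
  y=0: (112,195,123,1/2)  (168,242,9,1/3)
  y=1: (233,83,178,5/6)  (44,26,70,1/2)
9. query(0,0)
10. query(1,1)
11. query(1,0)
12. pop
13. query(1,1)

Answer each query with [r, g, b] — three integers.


query (0,0) [L1,L2] — begin 0,0,0
L1 α=3/5: [636/5, 96/5, 507/5]
L2 α=6/7: [4356/35, 5646/35, 7527/35]
= [124, 161, 215]

query (1,1) [L1,L2] — begin 0,0,0
+L1 (α=1/6) → [7/6, 107/3, 17]
+L2 (α=2/3) → [1123/18, 995/9, 293/3]
→ [62, 111, 98]

(0,0) stack=L1,L2,L3,L4,L5,L6; from [0,0,0]:
+L1 (α=3/5) → [636/5, 96/5, 507/5]
+L2 (α=6/7) → [4356/35, 5646/35, 7527/35]
+L3 (α=1/3) → [5424/35, 4919/35, 20794/105]
+L4 (α=4/5) → [28524/175, 5339/175, 93454/525]
+L5 (α=2/3) → [33658/175, 48389/525, 131254/1575]
+L6 (α=1/2) → [26629/175, 75382/525, 324979/3150]
→ [152, 144, 103]

query (1,1) [L1,L2,L3,L4,L5,L6] — begin 0,0,0
+L1 (α=1/6) → [7/6, 107/3, 17]
+L2 (α=2/3) → [1123/18, 995/9, 293/3]
+L3 (α=2/3) → [7387/54, 5207/27, 1559/9]
+L4 (α=1/2) → [15217/108, 10715/54, 1423/9]
+L5 (α=1/2) → [19105/216, 21623/108, 1094/9]
+L6 (α=1/2) → [28609/432, 24431/216, 862/9]
→ [66, 113, 96]

at x=1,y=0 over L1,L2,L3,L4,L5,L6:
L1 α=1/2: [77/2, 32, 19]
L2 α=1/2: [351/4, 117/2, 87]
L3 α=4/7: [3085/28, 703/14, 309/7]
L4 α=1/7: [11033/98, 2326/49, 2771/49]
L5 α=1/2: [16423/196, 14723/98, 10317/98]
L6 α=1/3: [32887/294, 26581/147, 3586/49]
rounded: [112, 181, 73]

(1,1) stack=L1,L2,L3,L4,L5; from [0,0,0]:
after L1 α=1/6: [7/6, 107/3, 17]
after L2 α=2/3: [1123/18, 995/9, 293/3]
after L3 α=2/3: [7387/54, 5207/27, 1559/9]
after L4 α=1/2: [15217/108, 10715/54, 1423/9]
after L5 α=1/2: [19105/216, 21623/108, 1094/9]
rounded: [88, 200, 122]


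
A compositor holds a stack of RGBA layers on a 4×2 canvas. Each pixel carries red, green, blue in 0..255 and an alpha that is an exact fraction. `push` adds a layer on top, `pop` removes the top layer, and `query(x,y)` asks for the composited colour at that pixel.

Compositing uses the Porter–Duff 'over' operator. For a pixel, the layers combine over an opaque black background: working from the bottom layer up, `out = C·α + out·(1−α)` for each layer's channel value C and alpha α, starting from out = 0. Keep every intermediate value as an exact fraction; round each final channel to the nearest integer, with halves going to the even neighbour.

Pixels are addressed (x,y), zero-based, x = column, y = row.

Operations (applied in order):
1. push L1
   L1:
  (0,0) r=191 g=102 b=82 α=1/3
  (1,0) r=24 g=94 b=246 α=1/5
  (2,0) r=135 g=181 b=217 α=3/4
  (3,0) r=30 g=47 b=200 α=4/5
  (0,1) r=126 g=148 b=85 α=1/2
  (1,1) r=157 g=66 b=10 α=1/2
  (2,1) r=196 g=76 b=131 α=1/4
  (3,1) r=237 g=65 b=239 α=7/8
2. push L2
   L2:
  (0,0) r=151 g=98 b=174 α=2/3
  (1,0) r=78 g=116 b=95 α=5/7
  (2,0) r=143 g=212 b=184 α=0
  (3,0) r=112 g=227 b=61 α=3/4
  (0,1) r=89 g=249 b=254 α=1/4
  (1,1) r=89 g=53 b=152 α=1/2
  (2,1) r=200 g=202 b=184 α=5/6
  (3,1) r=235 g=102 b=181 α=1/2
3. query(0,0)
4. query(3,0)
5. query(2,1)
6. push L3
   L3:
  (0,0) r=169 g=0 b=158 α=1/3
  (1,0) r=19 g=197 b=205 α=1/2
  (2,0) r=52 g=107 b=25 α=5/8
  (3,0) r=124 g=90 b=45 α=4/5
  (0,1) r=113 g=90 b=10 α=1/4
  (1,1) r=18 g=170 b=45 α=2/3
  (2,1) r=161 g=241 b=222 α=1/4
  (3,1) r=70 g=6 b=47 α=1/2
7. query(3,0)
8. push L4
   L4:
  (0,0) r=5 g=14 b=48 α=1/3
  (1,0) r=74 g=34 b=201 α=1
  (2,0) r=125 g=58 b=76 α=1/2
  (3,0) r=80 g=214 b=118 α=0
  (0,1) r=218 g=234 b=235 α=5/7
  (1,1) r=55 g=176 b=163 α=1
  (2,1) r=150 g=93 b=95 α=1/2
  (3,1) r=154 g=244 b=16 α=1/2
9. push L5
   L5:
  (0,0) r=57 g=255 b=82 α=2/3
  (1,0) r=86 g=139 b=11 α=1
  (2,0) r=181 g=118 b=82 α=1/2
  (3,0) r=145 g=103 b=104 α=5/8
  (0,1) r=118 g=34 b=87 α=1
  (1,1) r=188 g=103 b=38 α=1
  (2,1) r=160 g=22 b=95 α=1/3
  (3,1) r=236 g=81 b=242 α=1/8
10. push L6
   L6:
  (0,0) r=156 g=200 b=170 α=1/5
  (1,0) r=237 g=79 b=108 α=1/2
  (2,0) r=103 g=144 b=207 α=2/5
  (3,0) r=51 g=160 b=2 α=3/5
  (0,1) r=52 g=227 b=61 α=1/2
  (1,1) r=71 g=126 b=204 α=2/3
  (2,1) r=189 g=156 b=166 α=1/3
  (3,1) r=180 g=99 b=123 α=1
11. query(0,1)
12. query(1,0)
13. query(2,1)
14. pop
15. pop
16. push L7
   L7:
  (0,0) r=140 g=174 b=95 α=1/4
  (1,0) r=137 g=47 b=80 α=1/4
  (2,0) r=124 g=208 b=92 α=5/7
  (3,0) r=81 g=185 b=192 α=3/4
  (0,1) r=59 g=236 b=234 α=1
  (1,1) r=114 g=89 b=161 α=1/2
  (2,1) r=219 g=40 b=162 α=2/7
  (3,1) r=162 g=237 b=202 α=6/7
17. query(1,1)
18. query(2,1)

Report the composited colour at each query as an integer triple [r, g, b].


at x=0,y=0 over L1,L2:
+L1 (α=1/3) → [191/3, 34, 82/3]
+L2 (α=2/3) → [1097/9, 230/3, 1126/9]
= [122, 77, 125]

at x=3,y=0 over L1,L2:
L1 α=4/5: [24, 188/5, 160]
L2 α=3/4: [90, 3593/20, 343/4]
rounded: [90, 180, 86]

(2,1) stack=L1,L2; from [0,0,0]:
after L1 α=1/4: [49, 19, 131/4]
after L2 α=5/6: [1049/6, 343/2, 3811/24]
rounded: [175, 172, 159]

(3,0) stack=L1,L2,L3; from [0,0,0]:
L1 α=4/5: [24, 188/5, 160]
L2 α=3/4: [90, 3593/20, 343/4]
L3 α=4/5: [586/5, 10793/100, 1063/20]
rounded: [117, 108, 53]

query (0,1) [L1,L2,L3,L4,L5,L6] — begin 0,0,0
+L1 (α=1/2) → [63, 74, 85/2]
+L2 (α=1/4) → [139/2, 471/4, 763/8]
+L3 (α=1/4) → [643/8, 1773/16, 2369/32]
+L4 (α=5/7) → [5003/28, 11133/56, 21169/112]
+L5 (α=1) → [118, 34, 87]
+L6 (α=1/2) → [85, 261/2, 74]
rounded: [85, 130, 74]

query (1,0) [L1,L2,L3,L4,L5,L6] — begin 0,0,0
L1 α=1/5: [24/5, 94/5, 246/5]
L2 α=5/7: [1998/35, 3088/35, 2867/35]
L3 α=1/2: [2663/70, 9983/70, 5021/35]
L4 α=1: [74, 34, 201]
L5 α=1: [86, 139, 11]
L6 α=1/2: [323/2, 109, 119/2]
→ [162, 109, 60]

at x=2,y=1 over L1,L2,L3,L4,L5,L6:
L1 α=1/4: [49, 19, 131/4]
L2 α=5/6: [1049/6, 343/2, 3811/24]
L3 α=1/4: [1371/8, 1511/8, 5587/32]
L4 α=1/2: [2571/16, 2255/16, 8627/64]
L5 α=1/3: [3851/24, 2431/24, 3889/32]
L6 α=1/3: [6119/36, 4303/36, 6545/48]
= [170, 120, 136]

at x=1,y=1 over L1,L2,L3,L4,L7:
after L1 α=1/2: [157/2, 33, 5]
after L2 α=1/2: [335/4, 43, 157/2]
after L3 α=2/3: [479/12, 383/3, 337/6]
after L4 α=1: [55, 176, 163]
after L7 α=1/2: [169/2, 265/2, 162]
→ [84, 132, 162]

(2,1) stack=L1,L2,L3,L4,L7; from [0,0,0]:
+L1 (α=1/4) → [49, 19, 131/4]
+L2 (α=5/6) → [1049/6, 343/2, 3811/24]
+L3 (α=1/4) → [1371/8, 1511/8, 5587/32]
+L4 (α=1/2) → [2571/16, 2255/16, 8627/64]
+L7 (α=2/7) → [19863/112, 12555/112, 63871/448]
= [177, 112, 143]


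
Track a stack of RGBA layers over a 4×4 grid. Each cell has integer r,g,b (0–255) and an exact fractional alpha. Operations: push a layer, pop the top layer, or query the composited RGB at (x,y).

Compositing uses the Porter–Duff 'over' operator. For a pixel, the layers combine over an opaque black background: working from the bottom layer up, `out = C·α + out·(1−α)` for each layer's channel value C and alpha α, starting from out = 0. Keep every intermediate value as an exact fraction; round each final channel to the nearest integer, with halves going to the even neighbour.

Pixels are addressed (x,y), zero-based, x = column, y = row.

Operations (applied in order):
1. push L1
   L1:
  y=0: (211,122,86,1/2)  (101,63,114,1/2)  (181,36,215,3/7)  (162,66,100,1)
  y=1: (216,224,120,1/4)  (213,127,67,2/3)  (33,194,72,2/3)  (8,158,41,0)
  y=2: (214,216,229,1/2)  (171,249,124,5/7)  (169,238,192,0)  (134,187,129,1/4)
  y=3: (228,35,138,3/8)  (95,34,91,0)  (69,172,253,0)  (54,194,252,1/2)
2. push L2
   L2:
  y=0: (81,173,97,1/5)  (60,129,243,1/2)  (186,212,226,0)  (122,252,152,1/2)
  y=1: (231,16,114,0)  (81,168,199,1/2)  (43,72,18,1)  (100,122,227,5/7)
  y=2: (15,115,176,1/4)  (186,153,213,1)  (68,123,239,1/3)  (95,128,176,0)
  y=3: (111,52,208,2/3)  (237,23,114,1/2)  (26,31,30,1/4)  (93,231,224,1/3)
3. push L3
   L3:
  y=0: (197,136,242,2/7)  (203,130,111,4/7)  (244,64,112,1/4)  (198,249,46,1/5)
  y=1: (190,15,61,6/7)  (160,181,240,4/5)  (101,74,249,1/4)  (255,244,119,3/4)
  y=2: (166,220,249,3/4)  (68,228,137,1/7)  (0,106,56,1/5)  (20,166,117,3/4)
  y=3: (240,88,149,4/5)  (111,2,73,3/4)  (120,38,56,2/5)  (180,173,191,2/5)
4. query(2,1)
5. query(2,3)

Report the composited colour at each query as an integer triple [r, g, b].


query (2,1) [L1,L2,L3] — begin 0,0,0
after L1 α=2/3: [22, 388/3, 48]
after L2 α=1: [43, 72, 18]
after L3 α=1/4: [115/2, 145/2, 303/4]
rounded: [58, 72, 76]

at x=2,y=3 over L1,L2,L3:
after L1 α=0: [0, 0, 0]
after L2 α=1/4: [13/2, 31/4, 15/2]
after L3 α=2/5: [519/10, 397/20, 269/10]
rounded: [52, 20, 27]


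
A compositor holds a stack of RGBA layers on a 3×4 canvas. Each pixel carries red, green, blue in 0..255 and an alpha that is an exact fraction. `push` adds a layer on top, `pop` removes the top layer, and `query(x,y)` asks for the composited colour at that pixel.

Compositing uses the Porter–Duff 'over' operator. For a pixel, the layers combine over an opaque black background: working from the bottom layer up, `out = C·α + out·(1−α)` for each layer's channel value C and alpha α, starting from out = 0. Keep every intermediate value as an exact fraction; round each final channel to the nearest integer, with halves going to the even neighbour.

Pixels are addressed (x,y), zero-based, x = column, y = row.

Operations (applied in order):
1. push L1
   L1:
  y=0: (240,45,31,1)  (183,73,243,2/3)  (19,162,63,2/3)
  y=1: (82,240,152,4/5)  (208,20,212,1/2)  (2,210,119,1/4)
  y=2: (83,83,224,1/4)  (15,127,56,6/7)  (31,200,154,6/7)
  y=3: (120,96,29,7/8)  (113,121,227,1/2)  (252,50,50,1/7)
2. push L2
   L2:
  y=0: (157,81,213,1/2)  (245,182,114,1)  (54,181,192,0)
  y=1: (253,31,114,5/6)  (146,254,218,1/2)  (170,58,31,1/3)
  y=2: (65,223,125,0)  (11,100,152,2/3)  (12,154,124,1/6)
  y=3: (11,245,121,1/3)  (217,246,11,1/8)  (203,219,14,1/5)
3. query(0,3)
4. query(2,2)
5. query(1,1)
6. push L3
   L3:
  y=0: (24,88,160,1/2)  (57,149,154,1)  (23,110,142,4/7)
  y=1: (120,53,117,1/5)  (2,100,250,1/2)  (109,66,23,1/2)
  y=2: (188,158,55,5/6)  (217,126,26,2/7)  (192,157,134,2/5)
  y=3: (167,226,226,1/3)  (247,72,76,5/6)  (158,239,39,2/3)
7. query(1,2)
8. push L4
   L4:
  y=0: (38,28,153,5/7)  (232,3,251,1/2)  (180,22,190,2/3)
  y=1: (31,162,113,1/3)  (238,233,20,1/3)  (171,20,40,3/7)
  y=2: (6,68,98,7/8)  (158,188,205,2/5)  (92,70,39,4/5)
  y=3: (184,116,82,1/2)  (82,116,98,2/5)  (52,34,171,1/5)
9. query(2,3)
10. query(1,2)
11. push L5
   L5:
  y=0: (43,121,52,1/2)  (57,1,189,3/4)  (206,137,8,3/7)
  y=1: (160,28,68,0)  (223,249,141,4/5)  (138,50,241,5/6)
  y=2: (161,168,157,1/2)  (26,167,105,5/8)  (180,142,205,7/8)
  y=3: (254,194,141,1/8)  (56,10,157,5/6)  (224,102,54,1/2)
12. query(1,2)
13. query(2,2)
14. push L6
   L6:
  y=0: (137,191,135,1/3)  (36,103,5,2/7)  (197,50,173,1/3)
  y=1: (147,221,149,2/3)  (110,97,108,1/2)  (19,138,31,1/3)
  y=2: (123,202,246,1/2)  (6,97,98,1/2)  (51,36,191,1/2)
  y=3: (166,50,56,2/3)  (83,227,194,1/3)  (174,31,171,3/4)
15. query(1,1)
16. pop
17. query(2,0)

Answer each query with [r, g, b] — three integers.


at x=0,y=3 over L1,L2:
+L1 (α=7/8) → [105, 84, 203/8]
+L2 (α=1/3) → [221/3, 413/3, 229/4]
rounded: [74, 138, 57]

query (2,2) [L1,L2] — begin 0,0,0
+L1 (α=6/7) → [186/7, 1200/7, 132]
+L2 (α=1/6) → [169/7, 3539/21, 392/3]
→ [24, 169, 131]

(1,1) stack=L1,L2; from [0,0,0]:
L1 α=1/2: [104, 10, 106]
L2 α=1/2: [125, 132, 162]
rounded: [125, 132, 162]

(1,2) stack=L1,L2,L3; from [0,0,0]:
L1 α=6/7: [90/7, 762/7, 48]
L2 α=2/3: [244/21, 2162/21, 352/3]
L3 α=2/7: [10334/147, 16102/147, 1916/21]
→ [70, 110, 91]

query (2,3) [L1,L2,L3,L4] — begin 0,0,0
after L1 α=1/7: [36, 50/7, 50/7]
after L2 α=1/5: [347/5, 1733/35, 298/35]
after L3 α=2/3: [1927/15, 18463/105, 3028/105]
after L4 α=1/5: [8488/75, 77422/525, 30067/525]
→ [113, 147, 57]

(1,2) stack=L1,L2,L3,L4; from [0,0,0]:
after L1 α=6/7: [90/7, 762/7, 48]
after L2 α=2/3: [244/21, 2162/21, 352/3]
after L3 α=2/7: [10334/147, 16102/147, 1916/21]
after L4 α=2/5: [25818/245, 34526/245, 4786/35]
= [105, 141, 137]

at x=1,y=2 over L1,L2,L3,L4,L5:
after L1 α=6/7: [90/7, 762/7, 48]
after L2 α=2/3: [244/21, 2162/21, 352/3]
after L3 α=2/7: [10334/147, 16102/147, 1916/21]
after L4 α=2/5: [25818/245, 34526/245, 4786/35]
after L5 α=5/8: [13663/245, 308153/1960, 32733/280]
→ [56, 157, 117]

(2,2) stack=L1,L2,L3,L4,L5; from [0,0,0]:
+L1 (α=6/7) → [186/7, 1200/7, 132]
+L2 (α=1/6) → [169/7, 3539/21, 392/3]
+L3 (α=2/5) → [639/7, 5737/35, 132]
+L4 (α=4/5) → [643/7, 15537/175, 288/5]
+L5 (α=7/8) → [9463/56, 189487/1400, 7463/40]
→ [169, 135, 187]

(1,1) stack=L1,L2,L3,L4,L5,L6; from [0,0,0]:
+L1 (α=1/2) → [104, 10, 106]
+L2 (α=1/2) → [125, 132, 162]
+L3 (α=1/2) → [127/2, 116, 206]
+L4 (α=1/3) → [365/3, 155, 144]
+L5 (α=4/5) → [3041/15, 1151/5, 708/5]
+L6 (α=1/2) → [4691/30, 818/5, 624/5]
= [156, 164, 125]

(2,0) stack=L1,L2,L3,L4,L5; from [0,0,0]:
+L1 (α=2/3) → [38/3, 108, 42]
+L2 (α=0) → [38/3, 108, 42]
+L3 (α=4/7) → [130/7, 764/7, 694/7]
+L4 (α=2/3) → [2650/21, 1072/21, 1118/7]
+L5 (α=3/7) → [23578/147, 12919/147, 4640/49]
rounded: [160, 88, 95]


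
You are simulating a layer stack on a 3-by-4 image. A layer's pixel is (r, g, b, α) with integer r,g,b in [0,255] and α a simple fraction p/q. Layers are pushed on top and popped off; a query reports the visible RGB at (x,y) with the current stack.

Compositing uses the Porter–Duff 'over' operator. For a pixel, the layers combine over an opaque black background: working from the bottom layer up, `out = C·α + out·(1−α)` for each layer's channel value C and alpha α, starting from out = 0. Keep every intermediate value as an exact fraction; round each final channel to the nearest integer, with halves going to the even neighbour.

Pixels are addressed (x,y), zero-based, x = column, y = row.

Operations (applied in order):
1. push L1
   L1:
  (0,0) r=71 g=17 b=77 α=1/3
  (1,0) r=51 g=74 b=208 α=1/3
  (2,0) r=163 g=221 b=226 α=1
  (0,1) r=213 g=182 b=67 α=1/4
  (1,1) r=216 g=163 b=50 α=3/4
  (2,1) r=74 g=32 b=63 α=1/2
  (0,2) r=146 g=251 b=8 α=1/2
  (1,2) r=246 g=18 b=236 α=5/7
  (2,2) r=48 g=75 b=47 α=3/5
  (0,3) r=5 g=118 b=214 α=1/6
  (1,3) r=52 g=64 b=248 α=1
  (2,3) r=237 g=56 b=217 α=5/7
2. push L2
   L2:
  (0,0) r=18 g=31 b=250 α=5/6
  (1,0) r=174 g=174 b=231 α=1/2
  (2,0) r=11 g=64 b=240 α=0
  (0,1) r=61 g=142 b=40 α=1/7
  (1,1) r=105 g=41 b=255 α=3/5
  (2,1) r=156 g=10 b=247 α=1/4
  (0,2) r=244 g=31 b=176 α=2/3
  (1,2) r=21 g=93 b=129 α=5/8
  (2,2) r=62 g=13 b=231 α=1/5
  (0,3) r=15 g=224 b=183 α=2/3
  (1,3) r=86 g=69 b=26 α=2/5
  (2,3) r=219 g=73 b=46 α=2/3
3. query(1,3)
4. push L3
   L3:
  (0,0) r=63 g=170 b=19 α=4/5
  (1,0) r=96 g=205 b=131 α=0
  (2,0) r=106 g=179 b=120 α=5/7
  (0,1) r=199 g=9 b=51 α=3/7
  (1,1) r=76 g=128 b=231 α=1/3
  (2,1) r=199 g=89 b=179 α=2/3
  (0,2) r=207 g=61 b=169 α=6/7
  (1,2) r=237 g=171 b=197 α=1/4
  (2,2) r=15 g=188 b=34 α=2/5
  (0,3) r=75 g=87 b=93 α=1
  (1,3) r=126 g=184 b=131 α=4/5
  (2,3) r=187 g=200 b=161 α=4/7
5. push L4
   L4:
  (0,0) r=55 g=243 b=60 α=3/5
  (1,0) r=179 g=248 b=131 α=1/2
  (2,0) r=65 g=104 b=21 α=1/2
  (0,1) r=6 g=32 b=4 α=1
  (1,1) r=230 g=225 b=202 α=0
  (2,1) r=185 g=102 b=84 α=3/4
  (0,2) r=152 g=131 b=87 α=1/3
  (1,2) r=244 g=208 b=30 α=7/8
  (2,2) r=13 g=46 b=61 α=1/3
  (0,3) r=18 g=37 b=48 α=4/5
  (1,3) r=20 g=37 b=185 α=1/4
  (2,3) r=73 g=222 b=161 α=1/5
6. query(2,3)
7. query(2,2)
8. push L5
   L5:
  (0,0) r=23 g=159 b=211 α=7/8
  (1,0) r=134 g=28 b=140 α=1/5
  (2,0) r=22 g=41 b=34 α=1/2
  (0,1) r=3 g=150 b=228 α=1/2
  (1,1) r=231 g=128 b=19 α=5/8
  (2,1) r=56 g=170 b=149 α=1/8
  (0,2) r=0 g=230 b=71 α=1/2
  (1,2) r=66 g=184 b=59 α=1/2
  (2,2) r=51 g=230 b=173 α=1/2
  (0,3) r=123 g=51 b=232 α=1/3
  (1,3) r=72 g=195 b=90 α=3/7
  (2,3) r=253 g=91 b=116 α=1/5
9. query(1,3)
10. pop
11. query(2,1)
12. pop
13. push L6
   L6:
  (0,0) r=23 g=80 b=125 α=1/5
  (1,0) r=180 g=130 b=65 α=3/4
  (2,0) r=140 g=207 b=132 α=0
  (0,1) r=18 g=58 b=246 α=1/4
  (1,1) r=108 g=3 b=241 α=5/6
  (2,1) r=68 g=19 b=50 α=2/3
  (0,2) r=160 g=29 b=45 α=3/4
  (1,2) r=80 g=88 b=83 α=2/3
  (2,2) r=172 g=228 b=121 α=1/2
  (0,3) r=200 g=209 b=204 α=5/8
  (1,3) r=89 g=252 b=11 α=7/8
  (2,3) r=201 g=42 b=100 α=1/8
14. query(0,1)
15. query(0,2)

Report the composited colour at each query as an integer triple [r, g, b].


(1,3) stack=L1,L2; from [0,0,0]:
+L1 (α=1) → [52, 64, 248]
+L2 (α=2/5) → [328/5, 66, 796/5]
rounded: [66, 66, 159]

query (2,3) [L1,L2,L3,L4] — begin 0,0,0
after L1 α=5/7: [1185/7, 40, 155]
after L2 α=2/3: [1417/7, 62, 247/3]
after L3 α=4/7: [9487/49, 986/7, 891/7]
after L4 α=1/5: [8305/49, 5498/35, 4691/35]
rounded: [169, 157, 134]

(2,2) stack=L1,L2,L3,L4; from [0,0,0]:
+L1 (α=3/5) → [144/5, 45, 141/5]
+L2 (α=1/5) → [886/25, 193/5, 1719/25]
+L3 (α=2/5) → [3408/125, 2459/25, 6857/125]
+L4 (α=1/3) → [8441/375, 6068/75, 7113/125]
= [23, 81, 57]

at x=1,y=3 over L1,L2,L3,L4,L5:
after L1 α=1: [52, 64, 248]
after L2 α=2/5: [328/5, 66, 796/5]
after L3 α=4/5: [2848/25, 802/5, 3416/25]
after L4 α=1/4: [2261/25, 2591/20, 14873/100]
after L5 α=3/7: [14444/175, 788/5, 3089/25]
= [83, 158, 124]

at x=2,y=1 over L1,L2,L3,L4:
L1 α=1/2: [37, 16, 63/2]
L2 α=1/4: [267/4, 29/2, 683/8]
L3 α=2/3: [1859/12, 385/6, 3547/24]
L4 α=3/4: [8519/48, 2221/24, 9595/96]
rounded: [177, 93, 100]

(0,1) stack=L1,L2,L3,L6; from [0,0,0]:
L1 α=1/4: [213/4, 91/2, 67/4]
L2 α=1/7: [761/14, 415/7, 281/14]
L3 α=3/7: [5701/49, 1849/49, 1633/49]
L6 α=1/4: [17985/196, 8389/196, 16953/196]
= [92, 43, 86]

query (0,2) [L1,L2,L3,L6] — begin 0,0,0
after L1 α=1/2: [73, 251/2, 4]
after L2 α=2/3: [187, 125/2, 356/3]
after L3 α=6/7: [1429/7, 857/14, 3398/21]
after L6 α=3/4: [4789/28, 2075/56, 6233/84]
→ [171, 37, 74]


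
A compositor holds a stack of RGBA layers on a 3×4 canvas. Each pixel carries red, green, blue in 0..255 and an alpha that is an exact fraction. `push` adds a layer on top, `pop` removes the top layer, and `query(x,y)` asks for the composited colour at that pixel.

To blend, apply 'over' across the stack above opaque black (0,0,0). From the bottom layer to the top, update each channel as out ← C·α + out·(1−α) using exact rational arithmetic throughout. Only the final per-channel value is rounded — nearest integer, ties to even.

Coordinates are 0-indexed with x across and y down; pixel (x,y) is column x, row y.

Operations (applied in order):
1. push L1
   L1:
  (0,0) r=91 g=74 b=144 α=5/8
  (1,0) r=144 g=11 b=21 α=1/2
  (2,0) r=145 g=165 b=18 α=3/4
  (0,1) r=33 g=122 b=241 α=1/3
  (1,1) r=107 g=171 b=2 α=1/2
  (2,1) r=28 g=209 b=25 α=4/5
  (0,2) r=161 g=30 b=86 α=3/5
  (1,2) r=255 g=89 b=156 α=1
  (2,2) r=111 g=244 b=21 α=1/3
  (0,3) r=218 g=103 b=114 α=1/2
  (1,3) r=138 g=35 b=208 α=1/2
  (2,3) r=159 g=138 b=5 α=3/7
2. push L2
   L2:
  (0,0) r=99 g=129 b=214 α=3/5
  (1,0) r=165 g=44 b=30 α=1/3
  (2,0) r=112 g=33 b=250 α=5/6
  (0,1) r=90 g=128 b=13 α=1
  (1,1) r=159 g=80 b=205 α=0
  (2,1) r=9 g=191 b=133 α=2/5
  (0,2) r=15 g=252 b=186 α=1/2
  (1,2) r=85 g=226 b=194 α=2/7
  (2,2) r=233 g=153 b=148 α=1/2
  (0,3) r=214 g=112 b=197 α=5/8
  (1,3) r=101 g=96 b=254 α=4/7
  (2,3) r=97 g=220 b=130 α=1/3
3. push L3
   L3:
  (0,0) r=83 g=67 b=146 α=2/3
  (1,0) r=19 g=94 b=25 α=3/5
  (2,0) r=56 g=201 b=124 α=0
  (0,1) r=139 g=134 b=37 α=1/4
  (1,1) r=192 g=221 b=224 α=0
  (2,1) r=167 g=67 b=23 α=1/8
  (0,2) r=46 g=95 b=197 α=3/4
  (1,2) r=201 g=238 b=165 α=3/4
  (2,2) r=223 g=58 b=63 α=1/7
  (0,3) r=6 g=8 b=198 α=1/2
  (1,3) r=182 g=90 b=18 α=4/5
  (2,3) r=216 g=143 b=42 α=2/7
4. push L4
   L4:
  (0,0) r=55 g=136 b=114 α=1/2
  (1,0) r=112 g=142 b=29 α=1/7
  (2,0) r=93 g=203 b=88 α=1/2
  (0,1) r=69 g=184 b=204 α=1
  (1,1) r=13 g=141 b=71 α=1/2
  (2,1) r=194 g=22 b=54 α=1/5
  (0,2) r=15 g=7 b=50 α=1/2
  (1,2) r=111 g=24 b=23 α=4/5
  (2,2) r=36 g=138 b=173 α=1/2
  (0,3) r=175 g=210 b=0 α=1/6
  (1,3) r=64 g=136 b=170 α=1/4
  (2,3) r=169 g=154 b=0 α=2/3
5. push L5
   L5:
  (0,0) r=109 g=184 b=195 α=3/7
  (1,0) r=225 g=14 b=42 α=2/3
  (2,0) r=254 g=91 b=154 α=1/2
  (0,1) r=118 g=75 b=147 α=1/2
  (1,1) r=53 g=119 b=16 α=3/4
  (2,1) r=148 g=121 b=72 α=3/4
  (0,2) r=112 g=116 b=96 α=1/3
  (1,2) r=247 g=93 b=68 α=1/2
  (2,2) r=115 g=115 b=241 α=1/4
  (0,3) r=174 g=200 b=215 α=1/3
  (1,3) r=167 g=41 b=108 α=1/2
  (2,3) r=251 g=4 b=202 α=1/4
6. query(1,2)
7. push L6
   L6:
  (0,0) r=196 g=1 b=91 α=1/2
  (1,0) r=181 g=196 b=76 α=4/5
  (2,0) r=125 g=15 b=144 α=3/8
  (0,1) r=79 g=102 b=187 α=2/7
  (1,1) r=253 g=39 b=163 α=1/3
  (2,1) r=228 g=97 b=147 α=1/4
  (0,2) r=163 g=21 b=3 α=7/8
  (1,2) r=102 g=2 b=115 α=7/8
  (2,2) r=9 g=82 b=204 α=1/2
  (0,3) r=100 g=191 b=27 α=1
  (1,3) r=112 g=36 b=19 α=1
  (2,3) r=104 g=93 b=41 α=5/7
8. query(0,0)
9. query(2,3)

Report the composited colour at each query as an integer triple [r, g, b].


at x=1,y=2 over L1,L2,L3,L4,L5:
after L1 α=1: [255, 89, 156]
after L2 α=2/7: [1445/7, 897/7, 1168/7]
after L3 α=3/4: [2833/14, 5895/28, 4633/28]
after L4 α=4/5: [9049/70, 8583/140, 7209/140]
after L5 α=1/2: [26339/140, 21603/280, 16729/280]
= [188, 77, 60]

at x=0,y=0 over L1,L2,L3,L4,L5,L6:
after L1 α=5/8: [455/8, 185/4, 90]
after L2 α=3/5: [1643/20, 959/10, 822/5]
after L3 α=2/3: [4963/60, 2299/30, 2282/15]
after L4 α=1/2: [8263/120, 6379/60, 1996/15]
after L5 α=3/7: [18073/210, 14659/105, 16759/105]
after L6 α=1/2: [59233/420, 7382/105, 13157/105]
= [141, 70, 125]

at x=2,y=3 over L1,L2,L3,L4,L5,L6:
after L1 α=3/7: [477/7, 414/7, 15/7]
after L2 α=1/3: [1633/21, 2368/21, 940/21]
after L3 α=2/7: [17237/147, 17846/147, 6464/147]
after L4 α=2/3: [66923/441, 63122/441, 6464/441]
after L5 α=1/4: [25955/147, 31855/294, 18079/294]
after L6 α=5/7: [128350/1029, 100210/1029, 48214/1029]
rounded: [125, 97, 47]


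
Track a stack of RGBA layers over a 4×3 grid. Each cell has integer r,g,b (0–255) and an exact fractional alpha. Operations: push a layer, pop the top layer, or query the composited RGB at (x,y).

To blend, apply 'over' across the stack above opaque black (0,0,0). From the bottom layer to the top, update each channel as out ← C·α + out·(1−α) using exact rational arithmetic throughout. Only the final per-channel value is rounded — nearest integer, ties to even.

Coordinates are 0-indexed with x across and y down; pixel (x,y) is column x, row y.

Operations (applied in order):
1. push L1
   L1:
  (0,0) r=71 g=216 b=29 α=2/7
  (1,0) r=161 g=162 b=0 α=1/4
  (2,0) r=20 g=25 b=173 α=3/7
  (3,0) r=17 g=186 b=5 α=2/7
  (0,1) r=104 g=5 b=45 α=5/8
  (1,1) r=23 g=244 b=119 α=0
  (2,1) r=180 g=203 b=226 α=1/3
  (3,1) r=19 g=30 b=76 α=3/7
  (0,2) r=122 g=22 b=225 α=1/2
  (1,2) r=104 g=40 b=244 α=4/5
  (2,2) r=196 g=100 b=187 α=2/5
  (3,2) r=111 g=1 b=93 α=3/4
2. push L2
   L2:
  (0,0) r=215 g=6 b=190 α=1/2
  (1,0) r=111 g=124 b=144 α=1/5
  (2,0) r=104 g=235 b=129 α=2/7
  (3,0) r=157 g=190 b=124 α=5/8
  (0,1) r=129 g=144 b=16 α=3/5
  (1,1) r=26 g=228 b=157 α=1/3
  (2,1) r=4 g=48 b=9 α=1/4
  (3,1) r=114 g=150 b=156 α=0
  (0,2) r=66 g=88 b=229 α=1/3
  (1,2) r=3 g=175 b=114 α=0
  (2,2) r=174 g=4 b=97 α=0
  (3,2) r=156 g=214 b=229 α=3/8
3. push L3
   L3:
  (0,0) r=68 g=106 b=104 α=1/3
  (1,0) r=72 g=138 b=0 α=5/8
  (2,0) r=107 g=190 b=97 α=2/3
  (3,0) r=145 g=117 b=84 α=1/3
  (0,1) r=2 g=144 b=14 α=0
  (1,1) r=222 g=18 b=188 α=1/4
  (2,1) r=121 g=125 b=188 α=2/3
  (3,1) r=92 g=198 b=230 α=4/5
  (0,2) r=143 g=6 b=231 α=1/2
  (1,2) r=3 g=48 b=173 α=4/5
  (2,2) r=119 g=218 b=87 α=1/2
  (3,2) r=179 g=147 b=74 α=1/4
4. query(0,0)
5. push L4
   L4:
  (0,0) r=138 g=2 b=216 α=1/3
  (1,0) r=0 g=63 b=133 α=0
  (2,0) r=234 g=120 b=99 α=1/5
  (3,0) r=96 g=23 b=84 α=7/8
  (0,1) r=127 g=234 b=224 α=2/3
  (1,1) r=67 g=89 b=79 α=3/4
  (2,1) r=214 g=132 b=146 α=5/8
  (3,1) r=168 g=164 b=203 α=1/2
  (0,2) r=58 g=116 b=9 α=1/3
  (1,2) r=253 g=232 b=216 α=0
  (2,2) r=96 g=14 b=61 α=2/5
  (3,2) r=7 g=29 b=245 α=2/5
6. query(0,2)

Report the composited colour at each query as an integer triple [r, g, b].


query (0,0) [L1,L2,L3] — begin 0,0,0
after L1 α=2/7: [142/7, 432/7, 58/7]
after L2 α=1/2: [1647/14, 237/7, 694/7]
after L3 α=1/3: [2123/21, 1216/21, 2116/21]
= [101, 58, 101]

at x=0,y=2 over L1,L2,L3,L4:
L1 α=1/2: [61, 11, 225/2]
L2 α=1/3: [188/3, 110/3, 454/3]
L3 α=1/2: [617/6, 64/3, 1147/6]
L4 α=1/3: [791/9, 476/9, 1174/9]
= [88, 53, 130]


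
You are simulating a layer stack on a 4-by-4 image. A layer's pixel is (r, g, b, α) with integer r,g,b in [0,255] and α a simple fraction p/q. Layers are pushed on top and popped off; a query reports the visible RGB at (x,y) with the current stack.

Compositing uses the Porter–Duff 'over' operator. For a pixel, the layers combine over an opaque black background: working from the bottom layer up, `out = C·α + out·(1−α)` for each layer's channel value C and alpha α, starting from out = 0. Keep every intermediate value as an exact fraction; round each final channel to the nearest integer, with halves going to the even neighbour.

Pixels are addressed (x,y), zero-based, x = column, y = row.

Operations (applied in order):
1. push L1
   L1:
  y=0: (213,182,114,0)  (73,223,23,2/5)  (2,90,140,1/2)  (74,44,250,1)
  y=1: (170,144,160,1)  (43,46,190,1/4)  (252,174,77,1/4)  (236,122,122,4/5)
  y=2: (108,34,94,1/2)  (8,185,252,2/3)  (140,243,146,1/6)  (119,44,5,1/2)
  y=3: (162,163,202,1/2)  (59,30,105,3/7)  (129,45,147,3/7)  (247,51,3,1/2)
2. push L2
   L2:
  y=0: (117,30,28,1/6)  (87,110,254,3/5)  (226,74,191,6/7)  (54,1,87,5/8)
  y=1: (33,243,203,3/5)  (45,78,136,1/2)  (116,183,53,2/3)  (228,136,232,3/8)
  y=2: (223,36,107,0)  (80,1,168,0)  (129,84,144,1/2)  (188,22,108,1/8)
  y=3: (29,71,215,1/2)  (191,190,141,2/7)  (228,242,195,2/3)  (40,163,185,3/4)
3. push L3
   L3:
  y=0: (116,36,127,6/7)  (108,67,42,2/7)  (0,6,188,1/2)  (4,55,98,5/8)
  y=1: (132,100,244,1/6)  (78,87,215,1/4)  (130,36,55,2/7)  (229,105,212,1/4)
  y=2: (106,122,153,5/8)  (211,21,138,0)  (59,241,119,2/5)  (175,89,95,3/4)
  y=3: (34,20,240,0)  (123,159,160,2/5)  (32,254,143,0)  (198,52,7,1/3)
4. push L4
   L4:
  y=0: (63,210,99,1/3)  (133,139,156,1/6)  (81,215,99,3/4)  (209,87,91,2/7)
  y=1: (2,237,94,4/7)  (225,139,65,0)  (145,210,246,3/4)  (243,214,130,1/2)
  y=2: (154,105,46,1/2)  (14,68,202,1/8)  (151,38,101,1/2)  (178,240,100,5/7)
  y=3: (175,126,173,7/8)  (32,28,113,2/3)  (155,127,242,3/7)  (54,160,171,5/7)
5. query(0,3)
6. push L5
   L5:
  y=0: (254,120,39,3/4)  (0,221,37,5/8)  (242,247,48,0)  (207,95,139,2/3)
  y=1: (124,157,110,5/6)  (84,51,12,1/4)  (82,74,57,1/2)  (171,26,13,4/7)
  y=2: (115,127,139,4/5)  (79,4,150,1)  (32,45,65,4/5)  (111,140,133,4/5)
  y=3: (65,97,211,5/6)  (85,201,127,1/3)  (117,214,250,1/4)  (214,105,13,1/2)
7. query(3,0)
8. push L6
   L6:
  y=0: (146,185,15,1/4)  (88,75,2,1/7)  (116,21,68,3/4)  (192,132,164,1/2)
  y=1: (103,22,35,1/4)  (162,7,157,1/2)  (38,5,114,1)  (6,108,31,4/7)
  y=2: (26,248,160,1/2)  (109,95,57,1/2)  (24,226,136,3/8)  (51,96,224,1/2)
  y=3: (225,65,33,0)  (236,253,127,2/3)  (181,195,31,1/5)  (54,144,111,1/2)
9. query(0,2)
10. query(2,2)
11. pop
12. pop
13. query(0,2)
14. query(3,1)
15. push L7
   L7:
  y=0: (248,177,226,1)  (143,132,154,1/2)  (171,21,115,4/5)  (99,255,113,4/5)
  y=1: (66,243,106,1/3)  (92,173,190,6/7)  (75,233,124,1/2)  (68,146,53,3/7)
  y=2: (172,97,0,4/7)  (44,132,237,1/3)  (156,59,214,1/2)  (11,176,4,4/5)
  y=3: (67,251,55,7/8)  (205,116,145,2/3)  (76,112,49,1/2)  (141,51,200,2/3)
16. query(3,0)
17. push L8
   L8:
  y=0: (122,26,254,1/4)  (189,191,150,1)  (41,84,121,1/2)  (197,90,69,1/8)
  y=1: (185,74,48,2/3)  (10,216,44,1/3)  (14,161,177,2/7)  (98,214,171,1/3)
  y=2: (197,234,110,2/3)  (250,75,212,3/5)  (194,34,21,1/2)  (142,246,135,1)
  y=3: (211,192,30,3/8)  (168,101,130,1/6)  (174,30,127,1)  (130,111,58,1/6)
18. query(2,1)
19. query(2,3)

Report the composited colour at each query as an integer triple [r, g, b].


(0,3) stack=L1,L2,L3,L4; from [0,0,0]:
+L1 (α=1/2) → [81, 163/2, 101]
+L2 (α=1/2) → [55, 305/4, 158]
+L3 (α=0) → [55, 305/4, 158]
+L4 (α=7/8) → [160, 3833/32, 1369/8]
→ [160, 120, 171]

(3,0) stack=L1,L2,L3,L4,L5; from [0,0,0]:
after L1 α=1: [74, 44, 250]
after L2 α=5/8: [123/2, 137/8, 1185/8]
after L3 α=5/8: [409/16, 2611/64, 7475/64]
after L4 α=2/7: [8733/112, 24191/448, 49023/448]
after L5 α=2/3: [18367/112, 36437/448, 173567/1344]
rounded: [164, 81, 129]

(0,2) stack=L1,L2,L3,L4,L5,L6; from [0,0,0]:
after L1 α=1/2: [54, 17, 47]
after L2 α=0: [54, 17, 47]
after L3 α=5/8: [173/2, 661/8, 453/4]
after L4 α=1/2: [481/4, 1501/16, 637/8]
after L5 α=4/5: [2321/20, 9629/80, 1017/8]
after L6 α=1/2: [2841/40, 29469/160, 2297/16]
= [71, 184, 144]

(2,2) stack=L1,L2,L3,L4,L5,L6; from [0,0,0]:
+L1 (α=1/6) → [70/3, 81/2, 73/3]
+L2 (α=1/2) → [457/6, 249/4, 505/6]
+L3 (α=2/5) → [693/10, 535/4, 981/10]
+L4 (α=1/2) → [2203/20, 687/8, 1991/20]
+L5 (α=4/5) → [4763/100, 2127/40, 7191/100]
+L6 (α=3/8) → [6203/160, 7551/64, 15351/160]
→ [39, 118, 96]

at x=0,y=2 over L1,L2,L3,L4:
after L1 α=1/2: [54, 17, 47]
after L2 α=0: [54, 17, 47]
after L3 α=5/8: [173/2, 661/8, 453/4]
after L4 α=1/2: [481/4, 1501/16, 637/8]
= [120, 94, 80]

(3,1) stack=L1,L2,L3,L4; from [0,0,0]:
+L1 (α=4/5) → [944/5, 488/5, 488/5]
+L2 (α=3/8) → [407/2, 112, 148]
+L3 (α=1/4) → [1679/8, 441/4, 164]
+L4 (α=1/2) → [3623/16, 1297/8, 147]
rounded: [226, 162, 147]

(3,0) stack=L1,L2,L3,L4,L7; from [0,0,0]:
after L1 α=1: [74, 44, 250]
after L2 α=5/8: [123/2, 137/8, 1185/8]
after L3 α=5/8: [409/16, 2611/64, 7475/64]
after L4 α=2/7: [8733/112, 24191/448, 49023/448]
after L7 α=4/5: [10617/112, 481151/2240, 251519/2240]
rounded: [95, 215, 112]

query (2,1) [L1,L2,L3,L4,L7,L8] — begin 0,0,0
after L1 α=1/4: [63, 87/2, 77/4]
after L2 α=2/3: [295/3, 273/2, 167/4]
after L3 α=2/7: [2255/21, 1509/14, 1275/28]
after L4 α=3/4: [5695/42, 10329/56, 21939/112]
after L7 α=1/2: [8845/84, 23377/112, 35827/224]
after L8 α=2/7: [46577/588, 152949/784, 258431/1568]
rounded: [79, 195, 165]

(2,3) stack=L1,L2,L3,L4,L7,L8; from [0,0,0]:
L1 α=3/7: [387/7, 135/7, 63]
L2 α=2/3: [1193/7, 3523/21, 151]
L3 α=0: [1193/7, 3523/21, 151]
L4 α=3/7: [8027/49, 22093/147, 190]
L7 α=1/2: [11751/98, 38557/294, 239/2]
L8 α=1: [174, 30, 127]
= [174, 30, 127]


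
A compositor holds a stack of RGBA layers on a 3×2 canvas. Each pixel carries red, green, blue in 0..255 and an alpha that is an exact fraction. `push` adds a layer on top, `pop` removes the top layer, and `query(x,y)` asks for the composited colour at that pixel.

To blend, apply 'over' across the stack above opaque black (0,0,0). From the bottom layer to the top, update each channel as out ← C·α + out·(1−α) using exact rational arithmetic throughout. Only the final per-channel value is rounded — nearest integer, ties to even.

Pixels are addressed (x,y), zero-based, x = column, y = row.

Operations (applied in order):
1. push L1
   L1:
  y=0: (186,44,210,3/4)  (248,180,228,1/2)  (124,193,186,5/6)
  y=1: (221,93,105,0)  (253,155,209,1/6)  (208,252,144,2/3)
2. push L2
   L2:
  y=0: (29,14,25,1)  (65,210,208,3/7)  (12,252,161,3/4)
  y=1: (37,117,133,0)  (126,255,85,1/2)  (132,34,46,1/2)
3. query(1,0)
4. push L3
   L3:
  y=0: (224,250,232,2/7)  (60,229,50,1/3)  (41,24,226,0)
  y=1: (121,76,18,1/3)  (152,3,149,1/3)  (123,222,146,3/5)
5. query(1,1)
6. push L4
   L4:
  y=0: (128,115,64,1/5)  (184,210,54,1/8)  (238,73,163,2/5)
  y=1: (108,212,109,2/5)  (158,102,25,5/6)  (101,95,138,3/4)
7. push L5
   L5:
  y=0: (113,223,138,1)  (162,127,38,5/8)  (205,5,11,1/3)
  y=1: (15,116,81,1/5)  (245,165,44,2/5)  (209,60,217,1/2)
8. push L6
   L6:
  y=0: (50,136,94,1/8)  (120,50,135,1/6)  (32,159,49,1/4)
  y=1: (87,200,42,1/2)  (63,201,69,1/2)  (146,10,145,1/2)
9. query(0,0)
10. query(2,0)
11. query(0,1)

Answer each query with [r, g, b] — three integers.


(1,0) stack=L1,L2; from [0,0,0]:
+L1 (α=1/2) → [124, 90, 114]
+L2 (α=3/7) → [691/7, 990/7, 1080/7]
= [99, 141, 154]

query (1,1) [L1,L2,L3] — begin 0,0,0
after L1 α=1/6: [253/6, 155/6, 209/6]
after L2 α=1/2: [1009/12, 1685/12, 719/12]
after L3 α=1/3: [1921/18, 1703/18, 1613/18]
= [107, 95, 90]

(0,0) stack=L1,L2,L3,L4,L5,L6; from [0,0,0]:
after L1 α=3/4: [279/2, 33, 315/2]
after L2 α=1: [29, 14, 25]
after L3 α=2/7: [593/7, 570/7, 589/7]
after L4 α=1/5: [3268/35, 617/7, 2804/35]
after L5 α=1: [113, 223, 138]
after L6 α=1/8: [841/8, 1697/8, 265/2]
→ [105, 212, 132]

query (2,0) [L1,L2,L3,L4,L5,L6] — begin 0,0,0
L1 α=5/6: [310/3, 965/6, 155]
L2 α=3/4: [209/6, 5501/24, 319/2]
L3 α=0: [209/6, 5501/24, 319/2]
L4 α=2/5: [1161/10, 6669/40, 1609/10]
L5 α=1/3: [2186/15, 6769/60, 1664/15]
L6 α=1/4: [1173/10, 9949/80, 1909/20]
→ [117, 124, 95]

at x=0,y=1 over L1,L2,L3,L4,L5,L6:
after L1 α=0: [0, 0, 0]
after L2 α=0: [0, 0, 0]
after L3 α=1/3: [121/3, 76/3, 6]
after L4 α=2/5: [337/5, 100, 236/5]
after L5 α=1/5: [1423/25, 516/5, 1349/25]
after L6 α=1/2: [1799/25, 758/5, 2399/50]
rounded: [72, 152, 48]


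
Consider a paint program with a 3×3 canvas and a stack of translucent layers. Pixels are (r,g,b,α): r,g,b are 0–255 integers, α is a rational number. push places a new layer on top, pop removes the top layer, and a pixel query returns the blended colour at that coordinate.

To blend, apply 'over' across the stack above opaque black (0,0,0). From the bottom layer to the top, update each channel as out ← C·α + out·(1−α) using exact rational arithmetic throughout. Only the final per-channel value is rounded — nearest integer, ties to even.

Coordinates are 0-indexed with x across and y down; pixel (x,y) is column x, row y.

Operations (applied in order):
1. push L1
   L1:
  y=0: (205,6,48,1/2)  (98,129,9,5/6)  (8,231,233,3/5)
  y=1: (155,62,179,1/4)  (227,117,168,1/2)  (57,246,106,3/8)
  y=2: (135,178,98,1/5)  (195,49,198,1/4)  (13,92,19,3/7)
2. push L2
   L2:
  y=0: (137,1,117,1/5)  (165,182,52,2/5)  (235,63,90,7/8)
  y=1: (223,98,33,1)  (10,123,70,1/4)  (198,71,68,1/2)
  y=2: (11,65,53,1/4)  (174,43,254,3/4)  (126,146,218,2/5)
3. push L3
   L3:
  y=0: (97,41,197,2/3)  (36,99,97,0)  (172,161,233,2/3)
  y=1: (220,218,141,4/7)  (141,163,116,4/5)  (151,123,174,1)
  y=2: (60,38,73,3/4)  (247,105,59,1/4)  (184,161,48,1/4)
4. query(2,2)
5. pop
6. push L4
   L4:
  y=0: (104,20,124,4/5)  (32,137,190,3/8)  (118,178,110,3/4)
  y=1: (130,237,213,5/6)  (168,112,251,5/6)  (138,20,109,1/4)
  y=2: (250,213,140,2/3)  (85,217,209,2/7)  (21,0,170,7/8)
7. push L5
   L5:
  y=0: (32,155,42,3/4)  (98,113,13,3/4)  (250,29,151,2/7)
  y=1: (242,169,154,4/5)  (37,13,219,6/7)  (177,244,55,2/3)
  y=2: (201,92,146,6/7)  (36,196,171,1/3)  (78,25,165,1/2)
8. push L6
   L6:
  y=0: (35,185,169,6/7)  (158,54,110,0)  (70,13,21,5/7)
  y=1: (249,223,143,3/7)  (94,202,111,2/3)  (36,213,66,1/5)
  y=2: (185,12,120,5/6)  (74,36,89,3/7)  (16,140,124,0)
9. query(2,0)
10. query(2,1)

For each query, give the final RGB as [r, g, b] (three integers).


(2,2) stack=L1,L2,L3; from [0,0,0]:
+L1 (α=3/7) → [39/7, 276/7, 57/7]
+L2 (α=2/5) → [1881/35, 2872/35, 3223/35]
+L3 (α=1/4) → [12083/140, 14251/140, 11349/140]
rounded: [86, 102, 81]

(2,0) stack=L1,L2,L4,L5,L6; from [0,0,0]:
after L1 α=3/5: [24/5, 693/5, 699/5]
after L2 α=7/8: [8249/40, 1449/20, 3849/40]
after L4 α=3/4: [22409/160, 12129/80, 17049/160]
after L5 α=2/7: [5487/32, 13057/112, 26713/224]
after L6 α=5/7: [11087/112, 16697/392, 38473/784]
= [99, 43, 49]

at x=2,y=1 over L1,L2,L4,L5,L6:
after L1 α=3/8: [171/8, 369/4, 159/4]
after L2 α=1/2: [1755/16, 653/8, 431/8]
after L4 α=1/4: [7473/64, 2119/32, 2165/32]
after L5 α=2/3: [10043/64, 17735/96, 1895/32]
after L6 α=1/5: [10619/80, 22847/120, 2423/40]
rounded: [133, 190, 61]
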